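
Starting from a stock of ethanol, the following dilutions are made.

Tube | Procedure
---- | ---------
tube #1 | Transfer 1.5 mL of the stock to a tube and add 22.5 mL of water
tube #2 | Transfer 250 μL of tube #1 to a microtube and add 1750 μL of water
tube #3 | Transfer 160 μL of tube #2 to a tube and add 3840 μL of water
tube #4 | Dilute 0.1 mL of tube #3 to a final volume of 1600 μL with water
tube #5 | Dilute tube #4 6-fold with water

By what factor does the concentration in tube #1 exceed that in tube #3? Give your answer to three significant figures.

Step 1: 1.5 mL + 22.5 mL = 24 mL total → factor 24/1.5 = 16
Step 2: 250 μL + 1750 μL = 2000 μL total → factor 2000/250 = 8
Step 3: 160 μL + 3840 μL = 4000 μL total → factor 4000/160 = 25
Dilution factor to tube #1 = 16; to tube #3 = 3200
[tube #1]/[tube #3] = (factor to tube #3)/(factor to tube #1) = 3200/16 = 200

200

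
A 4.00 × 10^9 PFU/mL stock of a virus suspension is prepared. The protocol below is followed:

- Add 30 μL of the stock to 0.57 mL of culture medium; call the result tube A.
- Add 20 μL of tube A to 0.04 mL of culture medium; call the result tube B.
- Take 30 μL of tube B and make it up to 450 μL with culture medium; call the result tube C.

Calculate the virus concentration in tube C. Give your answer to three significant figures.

Step 1: 30 μL + 0.57 mL = 600 μL total → factor 600/30 = 20
Step 2: 20 μL + 0.04 mL = 60 μL total → factor 60/20 = 3
Step 3: 30 μL brought to 450 μL → factor 450/30 = 15
Dilution factor through tube C = 20 × 3 × 15 = 900
[tube C] = 4.00 × 10^9 PFU/mL / 900 = 4.44 × 10^6 PFU/mL

4.44 × 10^6 PFU/mL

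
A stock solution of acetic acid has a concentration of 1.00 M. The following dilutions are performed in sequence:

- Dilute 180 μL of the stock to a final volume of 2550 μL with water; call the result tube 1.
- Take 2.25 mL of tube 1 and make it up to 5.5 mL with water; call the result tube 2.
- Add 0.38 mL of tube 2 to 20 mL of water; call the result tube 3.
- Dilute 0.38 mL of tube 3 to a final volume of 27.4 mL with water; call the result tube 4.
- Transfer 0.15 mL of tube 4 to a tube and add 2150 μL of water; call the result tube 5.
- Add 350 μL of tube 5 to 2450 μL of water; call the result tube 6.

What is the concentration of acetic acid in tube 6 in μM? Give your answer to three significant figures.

0.0609 μM

Step 1: 180 μL brought to 2550 μL → factor 2550/180 = 14.167
Step 2: 2.25 mL brought to 5.5 mL → factor 5.5/2.25 = 2.4444
Step 3: 0.38 mL + 20 mL = 20.38 mL total → factor 20.38/0.38 = 53.632
Step 4: 0.38 mL brought to 27.4 mL → factor 27.4/0.38 = 72.105
Step 5: 0.15 mL + 2150 μL = 2.3 mL total → factor 2.3/0.15 = 15.333
Step 6: 350 μL + 2450 μL = 2800 μL total → factor 2800/350 = 8
Overall dilution factor = 14.167 × 2.4444 × 53.632 × 72.105 × 15.333 × 8 = 1.6427 × 10^7
Final = 1.00 M / 1.6427 × 10^7 = 6.087 × 10^-8 M = 0.0609 μM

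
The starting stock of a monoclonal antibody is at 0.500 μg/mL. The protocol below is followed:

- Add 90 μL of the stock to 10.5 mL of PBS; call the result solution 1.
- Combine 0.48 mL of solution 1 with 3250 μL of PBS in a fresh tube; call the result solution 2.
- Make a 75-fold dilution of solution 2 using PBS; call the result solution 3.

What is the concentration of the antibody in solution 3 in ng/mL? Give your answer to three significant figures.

0.00729 ng/mL

Step 1: 90 μL + 10.5 mL = 10590 μL total → factor 10590/90 = 117.67
Step 2: 0.48 mL + 3250 μL = 3.73 mL total → factor 3.73/0.48 = 7.7708
Step 3: 75-fold → factor 75
Overall dilution factor = 117.67 × 7.7708 × 75 = 68578
Final = 0.500 μg/mL / 68578 = 7.291 × 10^-6 μg/mL = 0.00729 ng/mL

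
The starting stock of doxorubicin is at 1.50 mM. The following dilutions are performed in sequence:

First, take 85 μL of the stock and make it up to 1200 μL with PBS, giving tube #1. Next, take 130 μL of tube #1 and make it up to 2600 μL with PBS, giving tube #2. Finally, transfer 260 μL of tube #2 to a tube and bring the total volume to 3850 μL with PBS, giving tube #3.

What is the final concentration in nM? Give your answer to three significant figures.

359 nM

Step 1: 85 μL brought to 1200 μL → factor 1200/85 = 14.118
Step 2: 130 μL brought to 2600 μL → factor 2600/130 = 20
Step 3: 260 μL brought to 3850 μL → factor 3850/260 = 14.808
Overall dilution factor = 14.118 × 20 × 14.808 = 4181
Final = 1.50 mM / 4181 = 0.0003588 mM = 359 nM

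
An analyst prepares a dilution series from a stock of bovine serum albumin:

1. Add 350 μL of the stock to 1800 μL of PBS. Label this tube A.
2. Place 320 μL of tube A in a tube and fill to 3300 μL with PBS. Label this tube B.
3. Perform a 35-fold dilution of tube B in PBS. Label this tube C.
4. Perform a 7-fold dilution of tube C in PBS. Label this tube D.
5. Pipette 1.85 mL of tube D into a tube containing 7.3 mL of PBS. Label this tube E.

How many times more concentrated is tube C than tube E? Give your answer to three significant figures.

Step 1: 350 μL + 1800 μL = 2150 μL total → factor 2150/350 = 6.1429
Step 2: 320 μL brought to 3300 μL → factor 3300/320 = 10.312
Step 3: 35-fold → factor 35
Step 4: 7-fold → factor 7
Step 5: 1.85 mL + 7.3 mL = 9.15 mL total → factor 9.15/1.85 = 4.9459
Dilution factor to tube C = 2217.2; to tube E = 76763
[tube C]/[tube E] = (factor to tube E)/(factor to tube C) = 76763/2217.2 = 34.6

34.6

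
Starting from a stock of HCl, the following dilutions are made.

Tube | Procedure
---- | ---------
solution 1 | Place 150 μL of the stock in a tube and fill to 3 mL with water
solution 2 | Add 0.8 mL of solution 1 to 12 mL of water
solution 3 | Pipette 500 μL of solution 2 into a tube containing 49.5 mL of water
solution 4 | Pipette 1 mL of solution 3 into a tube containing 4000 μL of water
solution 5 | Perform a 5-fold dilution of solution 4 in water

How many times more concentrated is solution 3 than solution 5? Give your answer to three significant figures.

25.0

Step 1: 150 μL brought to 3 mL → factor 3000/150 = 20
Step 2: 0.8 mL + 12 mL = 12.8 mL total → factor 12.8/0.8 = 16
Step 3: 500 μL + 49.5 mL = 50000 μL total → factor 50000/500 = 100
Step 4: 1 mL + 4000 μL = 5 mL total → factor 5/1 = 5
Step 5: 5-fold → factor 5
Dilution factor to solution 3 = 32000; to solution 5 = 8 × 10^5
[solution 3]/[solution 5] = (factor to solution 5)/(factor to solution 3) = 8 × 10^5/32000 = 25.0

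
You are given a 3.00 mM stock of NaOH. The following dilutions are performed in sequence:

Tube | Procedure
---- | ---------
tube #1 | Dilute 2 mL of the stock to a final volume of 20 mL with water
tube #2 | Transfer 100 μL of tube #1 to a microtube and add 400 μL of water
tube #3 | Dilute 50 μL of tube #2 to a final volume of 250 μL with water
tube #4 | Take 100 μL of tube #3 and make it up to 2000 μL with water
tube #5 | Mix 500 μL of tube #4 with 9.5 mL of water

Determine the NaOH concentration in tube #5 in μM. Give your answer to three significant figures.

0.0300 μM

Step 1: 2 mL brought to 20 mL → factor 20/2 = 10
Step 2: 100 μL + 400 μL = 500 μL total → factor 500/100 = 5
Step 3: 50 μL brought to 250 μL → factor 250/50 = 5
Step 4: 100 μL brought to 2000 μL → factor 2000/100 = 20
Step 5: 500 μL + 9.5 mL = 10000 μL total → factor 10000/500 = 20
Overall dilution factor = 10 × 5 × 5 × 20 × 20 = 1 × 10^5
Final = 3.00 mM / 1 × 10^5 = 3.000 × 10^-5 mM = 0.0300 μM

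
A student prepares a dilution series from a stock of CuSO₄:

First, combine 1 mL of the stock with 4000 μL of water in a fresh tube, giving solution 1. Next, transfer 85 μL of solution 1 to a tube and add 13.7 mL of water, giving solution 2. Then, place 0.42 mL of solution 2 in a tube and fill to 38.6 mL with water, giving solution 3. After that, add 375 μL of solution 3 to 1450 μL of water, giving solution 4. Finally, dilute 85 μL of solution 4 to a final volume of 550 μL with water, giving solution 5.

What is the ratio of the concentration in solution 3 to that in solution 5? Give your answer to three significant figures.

Step 1: 1 mL + 4000 μL = 5 mL total → factor 5/1 = 5
Step 2: 85 μL + 13.7 mL = 13785 μL total → factor 13785/85 = 162.18
Step 3: 0.42 mL brought to 38.6 mL → factor 38.6/0.42 = 91.905
Step 4: 375 μL + 1450 μL = 1825 μL total → factor 1825/375 = 4.8667
Step 5: 85 μL brought to 550 μL → factor 550/85 = 6.4706
Dilution factor to solution 3 = 74524; to solution 5 = 2.3468 × 10^6
[solution 3]/[solution 5] = (factor to solution 5)/(factor to solution 3) = 2.3468 × 10^6/74524 = 31.5

31.5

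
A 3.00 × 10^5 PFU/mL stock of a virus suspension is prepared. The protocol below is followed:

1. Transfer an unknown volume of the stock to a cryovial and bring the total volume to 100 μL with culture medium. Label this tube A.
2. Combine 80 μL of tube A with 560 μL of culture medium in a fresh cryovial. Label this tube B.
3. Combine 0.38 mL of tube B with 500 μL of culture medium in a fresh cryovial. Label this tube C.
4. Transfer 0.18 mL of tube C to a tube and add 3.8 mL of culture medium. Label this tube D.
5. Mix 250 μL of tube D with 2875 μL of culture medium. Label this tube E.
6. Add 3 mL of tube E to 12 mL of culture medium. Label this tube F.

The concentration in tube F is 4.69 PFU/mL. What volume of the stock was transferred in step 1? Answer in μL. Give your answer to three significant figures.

40.0 μL

Step 1: v brought to 100 μL → factor = 100 μL/v
Step 2: 80 μL + 560 μL = 640 μL total → factor 640/80 = 8
Step 3: 0.38 mL + 500 μL = 0.88 mL total → factor 0.88/0.38 = 2.3158
Step 4: 0.18 mL + 3.8 mL = 3.98 mL total → factor 3.98/0.18 = 22.111
Step 5: 250 μL + 2875 μL = 3125 μL total → factor 3125/250 = 12.5
Step 6: 3 mL + 12 mL = 15 mL total → factor 15/3 = 5
Product of known-step factors = 25602
Overall factor = 3.00 × 10^5 PFU/mL / (4.69 PFU/mL) = 63966
Step-1 factor = 63966 / 25602 = 2.4984
v = 100 μL / 2.4984 = 40.0 μL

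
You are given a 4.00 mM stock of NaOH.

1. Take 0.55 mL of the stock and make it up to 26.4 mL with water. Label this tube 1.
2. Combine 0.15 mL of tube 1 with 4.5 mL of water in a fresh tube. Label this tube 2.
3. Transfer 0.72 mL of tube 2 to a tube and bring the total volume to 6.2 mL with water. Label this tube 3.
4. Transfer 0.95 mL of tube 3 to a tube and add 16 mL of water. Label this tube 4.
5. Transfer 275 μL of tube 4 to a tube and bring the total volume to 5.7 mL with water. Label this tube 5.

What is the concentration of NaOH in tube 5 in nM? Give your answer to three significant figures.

Step 1: 0.55 mL brought to 26.4 mL → factor 26.4/0.55 = 48
Step 2: 0.15 mL + 4.5 mL = 4.65 mL total → factor 4.65/0.15 = 31
Step 3: 0.72 mL brought to 6.2 mL → factor 6.2/0.72 = 8.6111
Step 4: 0.95 mL + 16 mL = 16.95 mL total → factor 16.95/0.95 = 17.842
Step 5: 275 μL brought to 5.7 mL → factor 5700/275 = 20.727
Dilution factor through tube 5 = 48 × 31 × 8.6111 × 17.842 × 20.727 = 4.7386 × 10^6
[tube 5] = 4.00 mM / 4.7386 × 10^6 = 8.441 × 10^-7 mM = 0.844 nM

0.844 nM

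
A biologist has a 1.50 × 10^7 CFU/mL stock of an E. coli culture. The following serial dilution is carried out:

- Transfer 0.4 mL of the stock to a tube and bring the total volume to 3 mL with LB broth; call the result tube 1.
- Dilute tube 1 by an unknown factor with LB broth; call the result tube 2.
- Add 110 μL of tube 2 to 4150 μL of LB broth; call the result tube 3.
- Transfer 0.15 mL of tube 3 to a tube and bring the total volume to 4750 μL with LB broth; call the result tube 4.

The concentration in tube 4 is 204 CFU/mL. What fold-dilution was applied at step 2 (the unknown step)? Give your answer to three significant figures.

Step 1: 0.4 mL brought to 3 mL → factor 3/0.4 = 7.5
Step 2: unknown factor x
Step 3: 110 μL + 4150 μL = 4260 μL total → factor 4260/110 = 38.727
Step 4: 0.15 mL brought to 4750 μL → factor 4.75/0.15 = 31.667
Product of known-step factors = 9197.7
Overall factor = 1.50 × 10^7 CFU/mL / (204 CFU/mL) = 73529
x = 73529 / 9197.7 = 7.99

7.99-fold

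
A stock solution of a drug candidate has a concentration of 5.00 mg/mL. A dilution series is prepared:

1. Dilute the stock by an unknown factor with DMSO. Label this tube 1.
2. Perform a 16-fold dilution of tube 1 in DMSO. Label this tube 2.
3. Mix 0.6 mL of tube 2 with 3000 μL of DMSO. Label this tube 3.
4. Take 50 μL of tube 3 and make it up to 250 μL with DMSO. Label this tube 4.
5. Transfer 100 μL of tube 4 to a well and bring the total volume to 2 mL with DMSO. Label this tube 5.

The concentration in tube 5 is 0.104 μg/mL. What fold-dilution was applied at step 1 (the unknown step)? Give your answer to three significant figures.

Step 1: unknown factor x
Step 2: 16-fold → factor 16
Step 3: 0.6 mL + 3000 μL = 3.6 mL total → factor 3.6/0.6 = 6
Step 4: 50 μL brought to 250 μL → factor 250/50 = 5
Step 5: 100 μL brought to 2 mL → factor 2000/100 = 20
Product of known-step factors = 9600
Overall factor = 5.00 mg/mL / (0.104 μg/mL) = 48077
x = 48077 / 9600 = 5.01

5.01-fold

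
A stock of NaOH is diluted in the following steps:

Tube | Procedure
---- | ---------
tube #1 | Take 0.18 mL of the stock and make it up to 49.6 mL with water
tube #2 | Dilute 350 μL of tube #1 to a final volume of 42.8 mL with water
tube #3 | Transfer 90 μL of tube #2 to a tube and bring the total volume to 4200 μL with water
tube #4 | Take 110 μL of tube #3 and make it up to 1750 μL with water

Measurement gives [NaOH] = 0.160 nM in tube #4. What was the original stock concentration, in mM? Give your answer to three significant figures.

4.00 mM

Step 1: 0.18 mL brought to 49.6 mL → factor 49.6/0.18 = 275.56
Step 2: 350 μL brought to 42.8 mL → factor 42800/350 = 122.29
Step 3: 90 μL brought to 4200 μL → factor 4200/90 = 46.667
Step 4: 110 μL brought to 1750 μL → factor 1750/110 = 15.909
Overall dilution factor = 275.56 × 122.29 × 46.667 × 15.909 = 2.5017 × 10^7
Stock = 0.160 nM × 2.5017 × 10^7 = 4.003 × 10^6 nM = 4.00 mM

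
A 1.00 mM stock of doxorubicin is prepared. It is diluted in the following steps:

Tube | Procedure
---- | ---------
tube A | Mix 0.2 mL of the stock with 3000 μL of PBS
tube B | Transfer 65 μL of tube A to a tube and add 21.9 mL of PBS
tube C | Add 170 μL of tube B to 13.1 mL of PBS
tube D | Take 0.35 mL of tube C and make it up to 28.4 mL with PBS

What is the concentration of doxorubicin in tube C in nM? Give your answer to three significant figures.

2.37 nM

Step 1: 0.2 mL + 3000 μL = 3.2 mL total → factor 3.2/0.2 = 16
Step 2: 65 μL + 21.9 mL = 21965 μL total → factor 21965/65 = 337.92
Step 3: 170 μL + 13.1 mL = 13270 μL total → factor 13270/170 = 78.059
Dilution factor through tube C = 16 × 337.92 × 78.059 = 4.2205 × 10^5
[tube C] = 1.00 mM / 4.2205 × 10^5 = 2.369 × 10^-6 mM = 2.37 nM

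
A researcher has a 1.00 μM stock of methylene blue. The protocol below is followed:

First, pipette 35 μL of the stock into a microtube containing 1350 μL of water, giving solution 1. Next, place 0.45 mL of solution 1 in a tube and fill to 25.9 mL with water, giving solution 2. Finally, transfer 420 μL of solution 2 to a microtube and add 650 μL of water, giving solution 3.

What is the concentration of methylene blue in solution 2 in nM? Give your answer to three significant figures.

Step 1: 35 μL + 1350 μL = 1385 μL total → factor 1385/35 = 39.571
Step 2: 0.45 mL brought to 25.9 mL → factor 25.9/0.45 = 57.556
Dilution factor through solution 2 = 39.571 × 57.556 = 2277.6
[solution 2] = 1.00 μM / 2277.6 = 0.0004391 μM = 0.439 nM

0.439 nM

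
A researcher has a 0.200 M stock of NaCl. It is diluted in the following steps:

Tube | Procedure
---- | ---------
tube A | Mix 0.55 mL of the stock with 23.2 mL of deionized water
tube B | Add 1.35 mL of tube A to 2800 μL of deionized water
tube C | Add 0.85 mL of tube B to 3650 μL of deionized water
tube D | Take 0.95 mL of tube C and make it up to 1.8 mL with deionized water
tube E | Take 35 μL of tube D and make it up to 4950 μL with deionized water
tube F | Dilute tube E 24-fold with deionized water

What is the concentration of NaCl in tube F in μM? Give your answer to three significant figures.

Step 1: 0.55 mL + 23.2 mL = 23.75 mL total → factor 23.75/0.55 = 43.182
Step 2: 1.35 mL + 2800 μL = 4.15 mL total → factor 4.15/1.35 = 3.0741
Step 3: 0.85 mL + 3650 μL = 4.5 mL total → factor 4.5/0.85 = 5.2941
Step 4: 0.95 mL brought to 1.8 mL → factor 1.8/0.95 = 1.8947
Step 5: 35 μL brought to 4950 μL → factor 4950/35 = 141.43
Step 6: 24-fold → factor 24
Overall dilution factor = 43.182 × 3.0741 × 5.2941 × 1.8947 × 141.43 × 24 = 4.5197 × 10^6
Final = 0.200 M / 4.5197 × 10^6 = 4.425 × 10^-8 M = 0.0443 μM

0.0443 μM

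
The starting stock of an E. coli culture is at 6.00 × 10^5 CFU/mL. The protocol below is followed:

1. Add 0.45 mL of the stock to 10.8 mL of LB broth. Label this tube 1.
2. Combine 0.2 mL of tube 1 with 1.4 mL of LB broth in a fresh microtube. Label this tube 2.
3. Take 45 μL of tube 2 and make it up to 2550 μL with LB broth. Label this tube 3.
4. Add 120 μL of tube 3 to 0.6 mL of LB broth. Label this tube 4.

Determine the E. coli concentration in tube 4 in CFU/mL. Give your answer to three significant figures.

8.82 CFU/mL

Step 1: 0.45 mL + 10.8 mL = 11.25 mL total → factor 11.25/0.45 = 25
Step 2: 0.2 mL + 1.4 mL = 1.6 mL total → factor 1.6/0.2 = 8
Step 3: 45 μL brought to 2550 μL → factor 2550/45 = 56.667
Step 4: 120 μL + 0.6 mL = 720 μL total → factor 720/120 = 6
Overall dilution factor = 25 × 8 × 56.667 × 6 = 68000
Final = 6.00 × 10^5 CFU/mL / 68000 = 8.82 CFU/mL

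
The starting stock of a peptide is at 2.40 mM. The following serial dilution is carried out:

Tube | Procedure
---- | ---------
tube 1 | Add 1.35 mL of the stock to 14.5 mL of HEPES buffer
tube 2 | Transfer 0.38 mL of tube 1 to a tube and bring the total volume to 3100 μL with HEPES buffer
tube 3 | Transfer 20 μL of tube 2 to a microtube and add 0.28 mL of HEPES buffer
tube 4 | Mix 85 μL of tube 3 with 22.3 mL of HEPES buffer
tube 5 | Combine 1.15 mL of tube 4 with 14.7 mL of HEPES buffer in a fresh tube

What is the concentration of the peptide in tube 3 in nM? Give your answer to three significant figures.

1.67 × 10^3 nM

Step 1: 1.35 mL + 14.5 mL = 15.85 mL total → factor 15.85/1.35 = 11.741
Step 2: 0.38 mL brought to 3100 μL → factor 3.1/0.38 = 8.1579
Step 3: 20 μL + 0.28 mL = 300 μL total → factor 300/20 = 15
Dilution factor through tube 3 = 11.741 × 8.1579 × 15 = 1436.7
[tube 3] = 2.40 mM / 1436.7 = 0.001670 mM = 1.67 × 10^3 nM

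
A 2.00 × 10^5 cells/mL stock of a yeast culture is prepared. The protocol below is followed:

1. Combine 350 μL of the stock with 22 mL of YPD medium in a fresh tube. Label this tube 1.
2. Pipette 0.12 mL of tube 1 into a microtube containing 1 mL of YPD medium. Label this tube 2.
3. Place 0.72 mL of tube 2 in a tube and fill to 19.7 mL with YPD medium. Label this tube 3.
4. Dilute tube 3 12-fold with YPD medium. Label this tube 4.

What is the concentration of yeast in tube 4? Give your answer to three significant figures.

Step 1: 350 μL + 22 mL = 22350 μL total → factor 22350/350 = 63.857
Step 2: 0.12 mL + 1 mL = 1.12 mL total → factor 1.12/0.12 = 9.3333
Step 3: 0.72 mL brought to 19.7 mL → factor 19.7/0.72 = 27.361
Step 4: 12-fold → factor 12
Overall dilution factor = 63.857 × 9.3333 × 27.361 × 12 = 1.9569 × 10^5
Final = 2.00 × 10^5 cells/mL / 1.9569 × 10^5 = 1.02 cells/mL

1.02 cells/mL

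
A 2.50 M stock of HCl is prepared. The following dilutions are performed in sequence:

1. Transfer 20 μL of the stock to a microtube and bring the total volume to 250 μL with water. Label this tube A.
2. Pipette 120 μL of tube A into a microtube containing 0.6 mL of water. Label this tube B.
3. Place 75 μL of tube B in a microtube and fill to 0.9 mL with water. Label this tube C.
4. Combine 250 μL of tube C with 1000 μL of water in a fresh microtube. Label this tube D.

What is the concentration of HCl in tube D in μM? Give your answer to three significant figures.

556 μM

Step 1: 20 μL brought to 250 μL → factor 250/20 = 12.5
Step 2: 120 μL + 0.6 mL = 720 μL total → factor 720/120 = 6
Step 3: 75 μL brought to 0.9 mL → factor 900/75 = 12
Step 4: 250 μL + 1000 μL = 1250 μL total → factor 1250/250 = 5
Dilution factor through tube D = 12.5 × 6 × 12 × 5 = 4500
[tube D] = 2.50 M / 4500 = 0.0005556 M = 556 μM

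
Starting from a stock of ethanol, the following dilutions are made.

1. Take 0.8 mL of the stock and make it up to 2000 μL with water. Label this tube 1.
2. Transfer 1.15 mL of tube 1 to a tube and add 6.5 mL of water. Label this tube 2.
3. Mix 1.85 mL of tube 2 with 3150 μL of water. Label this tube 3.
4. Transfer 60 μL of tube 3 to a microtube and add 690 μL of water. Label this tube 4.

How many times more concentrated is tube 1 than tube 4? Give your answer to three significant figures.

Step 1: 0.8 mL brought to 2000 μL → factor 2/0.8 = 2.5
Step 2: 1.15 mL + 6.5 mL = 7.65 mL total → factor 7.65/1.15 = 6.6522
Step 3: 1.85 mL + 3150 μL = 5 mL total → factor 5/1.85 = 2.7027
Step 4: 60 μL + 690 μL = 750 μL total → factor 750/60 = 12.5
Dilution factor to tube 1 = 2.5; to tube 4 = 561.84
[tube 1]/[tube 4] = (factor to tube 4)/(factor to tube 1) = 561.84/2.5 = 225

225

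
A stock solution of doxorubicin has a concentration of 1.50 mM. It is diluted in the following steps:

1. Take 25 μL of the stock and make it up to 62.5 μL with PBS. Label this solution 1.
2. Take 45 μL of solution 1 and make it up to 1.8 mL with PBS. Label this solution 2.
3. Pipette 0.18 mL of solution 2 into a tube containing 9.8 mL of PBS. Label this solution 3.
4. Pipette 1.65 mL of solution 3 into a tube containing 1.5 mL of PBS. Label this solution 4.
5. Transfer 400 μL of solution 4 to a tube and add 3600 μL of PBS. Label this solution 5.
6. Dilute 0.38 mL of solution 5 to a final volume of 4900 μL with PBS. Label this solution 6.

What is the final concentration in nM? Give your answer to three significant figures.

Step 1: 25 μL brought to 62.5 μL → factor 62.5/25 = 2.5
Step 2: 45 μL brought to 1.8 mL → factor 1800/45 = 40
Step 3: 0.18 mL + 9.8 mL = 9.98 mL total → factor 9.98/0.18 = 55.444
Step 4: 1.65 mL + 1.5 mL = 3.15 mL total → factor 3.15/1.65 = 1.9091
Step 5: 400 μL + 3600 μL = 4000 μL total → factor 4000/400 = 10
Step 6: 0.38 mL brought to 4900 μL → factor 4.9/0.38 = 12.895
Overall dilution factor = 2.5 × 40 × 55.444 × 1.9091 × 10 × 12.895 = 1.3649 × 10^6
Final = 1.50 mM / 1.3649 × 10^6 = 1.099 × 10^-6 mM = 1.10 nM

1.10 nM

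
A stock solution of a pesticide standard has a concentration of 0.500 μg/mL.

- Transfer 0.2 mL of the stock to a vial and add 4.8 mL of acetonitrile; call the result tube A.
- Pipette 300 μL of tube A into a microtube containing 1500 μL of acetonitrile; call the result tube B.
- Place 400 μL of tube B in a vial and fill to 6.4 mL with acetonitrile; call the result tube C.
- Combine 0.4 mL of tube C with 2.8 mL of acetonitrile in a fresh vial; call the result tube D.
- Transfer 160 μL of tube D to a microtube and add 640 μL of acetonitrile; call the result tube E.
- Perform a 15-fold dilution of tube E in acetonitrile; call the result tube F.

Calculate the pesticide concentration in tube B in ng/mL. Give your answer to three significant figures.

3.33 ng/mL

Step 1: 0.2 mL + 4.8 mL = 5 mL total → factor 5/0.2 = 25
Step 2: 300 μL + 1500 μL = 1800 μL total → factor 1800/300 = 6
Dilution factor through tube B = 25 × 6 = 150
[tube B] = 0.500 μg/mL / 150 = 0.003333 μg/mL = 3.33 ng/mL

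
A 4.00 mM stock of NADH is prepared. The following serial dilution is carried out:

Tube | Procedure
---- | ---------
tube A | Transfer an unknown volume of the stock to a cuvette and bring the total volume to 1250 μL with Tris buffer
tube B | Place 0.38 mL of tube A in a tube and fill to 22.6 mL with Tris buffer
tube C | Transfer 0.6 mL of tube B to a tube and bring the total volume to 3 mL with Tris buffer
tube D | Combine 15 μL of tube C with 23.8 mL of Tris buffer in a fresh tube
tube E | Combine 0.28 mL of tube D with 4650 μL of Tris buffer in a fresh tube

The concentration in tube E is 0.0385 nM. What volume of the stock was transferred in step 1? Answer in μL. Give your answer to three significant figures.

Step 1: v brought to 1250 μL → factor = 1250 μL/v
Step 2: 0.38 mL brought to 22.6 mL → factor 22.6/0.38 = 59.474
Step 3: 0.6 mL brought to 3 mL → factor 3/0.6 = 5
Step 4: 15 μL + 23.8 mL = 23815 μL total → factor 23815/15 = 1587.7
Step 5: 0.28 mL + 4650 μL = 4.93 mL total → factor 4.93/0.28 = 17.607
Product of known-step factors = 8.3127 × 10^6
Overall factor = 4.00 mM / (0.0385 nM) = 1.039 × 10^8
Step-1 factor = 1.039 × 10^8 / 8.3127 × 10^6 = 12.498
v = 1250 μL / 12.498 = 100 μL

100 μL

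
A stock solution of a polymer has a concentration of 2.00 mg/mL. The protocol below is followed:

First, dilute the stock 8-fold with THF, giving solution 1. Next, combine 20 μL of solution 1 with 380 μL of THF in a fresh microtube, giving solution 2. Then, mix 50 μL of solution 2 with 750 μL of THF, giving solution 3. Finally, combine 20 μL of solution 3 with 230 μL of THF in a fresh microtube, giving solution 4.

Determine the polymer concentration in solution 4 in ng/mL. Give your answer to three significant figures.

Step 1: 8-fold → factor 8
Step 2: 20 μL + 380 μL = 400 μL total → factor 400/20 = 20
Step 3: 50 μL + 750 μL = 800 μL total → factor 800/50 = 16
Step 4: 20 μL + 230 μL = 250 μL total → factor 250/20 = 12.5
Overall dilution factor = 8 × 20 × 16 × 12.5 = 32000
Final = 2.00 mg/mL / 32000 = 6.250 × 10^-5 mg/mL = 62.5 ng/mL

62.5 ng/mL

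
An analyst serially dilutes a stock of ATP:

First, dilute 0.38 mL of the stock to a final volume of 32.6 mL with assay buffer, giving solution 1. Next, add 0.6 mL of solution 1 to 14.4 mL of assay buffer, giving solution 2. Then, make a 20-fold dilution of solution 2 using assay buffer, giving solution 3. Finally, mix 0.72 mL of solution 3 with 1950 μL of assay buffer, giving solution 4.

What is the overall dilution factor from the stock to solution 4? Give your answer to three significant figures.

1.59 × 10^5

Step 1: 0.38 mL brought to 32.6 mL → factor 32.6/0.38 = 85.789
Step 2: 0.6 mL + 14.4 mL = 15 mL total → factor 15/0.6 = 25
Step 3: 20-fold → factor 20
Step 4: 0.72 mL + 1950 μL = 2.67 mL total → factor 2.67/0.72 = 3.7083
Overall dilution factor = 85.789 × 25 × 20 × 3.7083 = 1.5907 × 10^5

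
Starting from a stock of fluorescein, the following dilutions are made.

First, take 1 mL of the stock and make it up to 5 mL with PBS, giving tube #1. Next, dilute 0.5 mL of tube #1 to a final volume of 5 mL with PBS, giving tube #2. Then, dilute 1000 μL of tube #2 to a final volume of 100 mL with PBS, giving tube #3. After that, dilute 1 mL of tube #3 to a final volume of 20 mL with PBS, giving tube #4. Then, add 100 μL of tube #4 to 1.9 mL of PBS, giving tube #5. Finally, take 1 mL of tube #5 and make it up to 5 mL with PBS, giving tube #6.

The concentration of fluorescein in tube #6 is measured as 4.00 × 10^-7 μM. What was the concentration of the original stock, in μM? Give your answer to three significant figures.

4.00 μM

Step 1: 1 mL brought to 5 mL → factor 5/1 = 5
Step 2: 0.5 mL brought to 5 mL → factor 5/0.5 = 10
Step 3: 1000 μL brought to 100 mL → factor 1 × 10^5/1000 = 100
Step 4: 1 mL brought to 20 mL → factor 20/1 = 20
Step 5: 100 μL + 1.9 mL = 2000 μL total → factor 2000/100 = 20
Step 6: 1 mL brought to 5 mL → factor 5/1 = 5
Overall dilution factor = 5 × 10 × 100 × 20 × 20 × 5 = 1 × 10^7
Stock = 4.00 × 10^-7 μM × 1 × 10^7 = 4.00 μM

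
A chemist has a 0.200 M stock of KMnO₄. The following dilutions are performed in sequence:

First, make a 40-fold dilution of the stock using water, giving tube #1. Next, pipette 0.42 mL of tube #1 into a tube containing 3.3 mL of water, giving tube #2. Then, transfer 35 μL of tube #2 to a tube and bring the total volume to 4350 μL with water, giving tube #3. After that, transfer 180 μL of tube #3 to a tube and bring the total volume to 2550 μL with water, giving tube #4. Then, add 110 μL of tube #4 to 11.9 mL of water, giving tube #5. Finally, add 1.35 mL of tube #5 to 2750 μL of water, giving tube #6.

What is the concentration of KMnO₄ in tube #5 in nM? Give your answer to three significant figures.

2.94 nM

Step 1: 40-fold → factor 40
Step 2: 0.42 mL + 3.3 mL = 3.72 mL total → factor 3.72/0.42 = 8.8571
Step 3: 35 μL brought to 4350 μL → factor 4350/35 = 124.29
Step 4: 180 μL brought to 2550 μL → factor 2550/180 = 14.167
Step 5: 110 μL + 11.9 mL = 12010 μL total → factor 12010/110 = 109.18
Dilution factor through tube #5 = 40 × 8.8571 × 124.29 × 14.167 × 109.18 = 6.8107 × 10^7
[tube #5] = 0.200 M / 6.8107 × 10^7 = 2.937 × 10^-9 M = 2.94 nM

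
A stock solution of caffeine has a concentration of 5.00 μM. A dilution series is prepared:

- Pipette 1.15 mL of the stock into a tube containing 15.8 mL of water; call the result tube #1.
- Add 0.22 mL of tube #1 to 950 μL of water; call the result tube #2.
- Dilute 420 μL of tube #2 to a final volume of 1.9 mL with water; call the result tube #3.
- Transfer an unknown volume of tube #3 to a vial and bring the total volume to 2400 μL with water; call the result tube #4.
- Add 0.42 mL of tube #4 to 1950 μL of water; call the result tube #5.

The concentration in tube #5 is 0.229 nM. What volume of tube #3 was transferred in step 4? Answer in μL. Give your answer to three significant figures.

220 μL

Step 1: 1.15 mL + 15.8 mL = 16.95 mL total → factor 16.95/1.15 = 14.739
Step 2: 0.22 mL + 950 μL = 1.17 mL total → factor 1.17/0.22 = 5.3182
Step 3: 420 μL brought to 1.9 mL → factor 1900/420 = 4.5238
Step 4: v brought to 2400 μL → factor = 2400 μL/v
Step 5: 0.42 mL + 1950 μL = 2.37 mL total → factor 2.37/0.42 = 5.6429
Product of known-step factors = 2001
Overall factor = 5.00 μM / (0.229 nM) = 21834
Step-4 factor = 21834 / 2001 = 10.912
v = 2400 μL / 10.912 = 220 μL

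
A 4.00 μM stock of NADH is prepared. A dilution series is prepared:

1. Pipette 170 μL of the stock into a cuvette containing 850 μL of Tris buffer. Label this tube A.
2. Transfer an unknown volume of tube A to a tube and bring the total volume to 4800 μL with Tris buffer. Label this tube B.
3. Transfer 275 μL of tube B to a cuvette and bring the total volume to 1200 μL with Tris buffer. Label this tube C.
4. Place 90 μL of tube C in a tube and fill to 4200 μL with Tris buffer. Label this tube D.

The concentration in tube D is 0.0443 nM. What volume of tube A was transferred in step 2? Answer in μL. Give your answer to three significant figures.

Step 1: 170 μL + 850 μL = 1020 μL total → factor 1020/170 = 6
Step 2: v brought to 4800 μL → factor = 4800 μL/v
Step 3: 275 μL brought to 1200 μL → factor 1200/275 = 4.3636
Step 4: 90 μL brought to 4200 μL → factor 4200/90 = 46.667
Product of known-step factors = 1221.8
Overall factor = 4.00 μM / (0.0443 nM) = 90293
Step-2 factor = 90293 / 1221.8 = 73.901
v = 4800 μL / 73.901 = 65.0 μL

65.0 μL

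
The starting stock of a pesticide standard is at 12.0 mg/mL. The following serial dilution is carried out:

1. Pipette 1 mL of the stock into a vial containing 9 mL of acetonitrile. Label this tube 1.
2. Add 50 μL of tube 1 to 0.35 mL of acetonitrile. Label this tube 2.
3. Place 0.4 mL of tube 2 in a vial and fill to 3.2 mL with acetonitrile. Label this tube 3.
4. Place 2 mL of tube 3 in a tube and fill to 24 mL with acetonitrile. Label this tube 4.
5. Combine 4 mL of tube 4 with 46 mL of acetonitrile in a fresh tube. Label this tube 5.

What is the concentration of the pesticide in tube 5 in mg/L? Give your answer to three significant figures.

Step 1: 1 mL + 9 mL = 10 mL total → factor 10/1 = 10
Step 2: 50 μL + 0.35 mL = 400 μL total → factor 400/50 = 8
Step 3: 0.4 mL brought to 3.2 mL → factor 3.2/0.4 = 8
Step 4: 2 mL brought to 24 mL → factor 24/2 = 12
Step 5: 4 mL + 46 mL = 50 mL total → factor 50/4 = 12.5
Overall dilution factor = 10 × 8 × 8 × 12 × 12.5 = 96000
Final = 12.0 mg/mL / 96000 = 0.0001250 mg/mL = 0.125 mg/L

0.125 mg/L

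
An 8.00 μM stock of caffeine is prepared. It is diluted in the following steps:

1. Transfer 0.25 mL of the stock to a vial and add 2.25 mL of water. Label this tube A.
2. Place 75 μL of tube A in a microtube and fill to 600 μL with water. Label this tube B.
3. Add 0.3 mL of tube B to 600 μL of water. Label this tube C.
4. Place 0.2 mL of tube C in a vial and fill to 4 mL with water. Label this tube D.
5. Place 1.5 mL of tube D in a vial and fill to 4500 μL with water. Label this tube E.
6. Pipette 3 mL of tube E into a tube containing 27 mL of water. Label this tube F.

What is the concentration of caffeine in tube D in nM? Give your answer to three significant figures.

Step 1: 0.25 mL + 2.25 mL = 2.5 mL total → factor 2.5/0.25 = 10
Step 2: 75 μL brought to 600 μL → factor 600/75 = 8
Step 3: 0.3 mL + 600 μL = 0.9 mL total → factor 0.9/0.3 = 3
Step 4: 0.2 mL brought to 4 mL → factor 4/0.2 = 20
Dilution factor through tube D = 10 × 8 × 3 × 20 = 4800
[tube D] = 8.00 μM / 4800 = 0.001667 μM = 1.67 nM

1.67 nM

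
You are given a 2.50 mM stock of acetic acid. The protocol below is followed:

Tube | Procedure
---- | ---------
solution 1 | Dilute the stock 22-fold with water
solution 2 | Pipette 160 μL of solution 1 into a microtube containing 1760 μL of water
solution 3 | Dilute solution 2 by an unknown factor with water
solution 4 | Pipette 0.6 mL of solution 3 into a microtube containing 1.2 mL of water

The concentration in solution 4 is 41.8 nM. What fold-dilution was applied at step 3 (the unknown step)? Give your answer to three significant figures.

75.5-fold

Step 1: 22-fold → factor 22
Step 2: 160 μL + 1760 μL = 1920 μL total → factor 1920/160 = 12
Step 3: unknown factor x
Step 4: 0.6 mL + 1.2 mL = 1.8 mL total → factor 1.8/0.6 = 3
Product of known-step factors = 792
Overall factor = 2.50 mM / (41.8 nM) = 59809
x = 59809 / 792 = 75.5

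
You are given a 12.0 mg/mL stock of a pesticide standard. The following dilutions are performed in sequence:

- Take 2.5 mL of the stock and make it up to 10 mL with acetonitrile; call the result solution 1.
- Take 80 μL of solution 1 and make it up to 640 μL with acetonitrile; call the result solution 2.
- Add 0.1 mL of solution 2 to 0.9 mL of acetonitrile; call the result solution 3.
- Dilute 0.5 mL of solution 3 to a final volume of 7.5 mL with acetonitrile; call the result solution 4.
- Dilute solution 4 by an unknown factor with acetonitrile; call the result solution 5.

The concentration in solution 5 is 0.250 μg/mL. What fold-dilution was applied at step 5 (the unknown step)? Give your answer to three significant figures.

10.0-fold

Step 1: 2.5 mL brought to 10 mL → factor 10/2.5 = 4
Step 2: 80 μL brought to 640 μL → factor 640/80 = 8
Step 3: 0.1 mL + 0.9 mL = 1 mL total → factor 1/0.1 = 10
Step 4: 0.5 mL brought to 7.5 mL → factor 7.5/0.5 = 15
Step 5: unknown factor x
Product of known-step factors = 4800
Overall factor = 12.0 mg/mL / (0.250 μg/mL) = 48000
x = 48000 / 4800 = 10.0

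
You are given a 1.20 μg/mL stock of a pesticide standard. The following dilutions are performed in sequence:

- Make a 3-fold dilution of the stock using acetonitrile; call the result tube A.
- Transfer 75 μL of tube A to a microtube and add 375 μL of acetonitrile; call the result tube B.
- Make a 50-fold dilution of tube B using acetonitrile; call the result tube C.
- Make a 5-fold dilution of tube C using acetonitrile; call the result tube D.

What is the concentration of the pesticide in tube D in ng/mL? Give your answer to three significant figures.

0.267 ng/mL

Step 1: 3-fold → factor 3
Step 2: 75 μL + 375 μL = 450 μL total → factor 450/75 = 6
Step 3: 50-fold → factor 50
Step 4: 5-fold → factor 5
Overall dilution factor = 3 × 6 × 50 × 5 = 4500
Final = 1.20 μg/mL / 4500 = 0.0002667 μg/mL = 0.267 ng/mL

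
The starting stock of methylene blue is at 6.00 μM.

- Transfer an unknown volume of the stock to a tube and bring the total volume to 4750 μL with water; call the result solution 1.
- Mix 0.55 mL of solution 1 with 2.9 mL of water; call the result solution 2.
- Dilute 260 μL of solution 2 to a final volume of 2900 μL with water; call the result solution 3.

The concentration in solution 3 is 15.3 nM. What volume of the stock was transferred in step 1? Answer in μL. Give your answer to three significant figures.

Step 1: v brought to 4750 μL → factor = 4750 μL/v
Step 2: 0.55 mL + 2.9 mL = 3.45 mL total → factor 3.45/0.55 = 6.2727
Step 3: 260 μL brought to 2900 μL → factor 2900/260 = 11.154
Product of known-step factors = 69.965
Overall factor = 6.00 μM / (15.3 nM) = 392.16
Step-1 factor = 392.16 / 69.965 = 5.605
v = 4750 μL / 5.605 = 847 μL

847 μL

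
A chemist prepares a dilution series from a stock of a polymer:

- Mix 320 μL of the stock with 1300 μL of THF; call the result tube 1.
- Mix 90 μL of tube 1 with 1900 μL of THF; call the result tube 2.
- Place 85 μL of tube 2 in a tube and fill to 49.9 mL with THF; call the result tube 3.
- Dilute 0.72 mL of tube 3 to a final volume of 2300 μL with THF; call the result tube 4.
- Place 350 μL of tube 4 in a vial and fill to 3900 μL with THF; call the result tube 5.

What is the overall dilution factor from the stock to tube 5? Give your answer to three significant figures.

2.34 × 10^6

Step 1: 320 μL + 1300 μL = 1620 μL total → factor 1620/320 = 5.0625
Step 2: 90 μL + 1900 μL = 1990 μL total → factor 1990/90 = 22.111
Step 3: 85 μL brought to 49.9 mL → factor 49900/85 = 587.06
Step 4: 0.72 mL brought to 2300 μL → factor 2.3/0.72 = 3.1944
Step 5: 350 μL brought to 3900 μL → factor 3900/350 = 11.143
Overall dilution factor = 5.0625 × 22.111 × 587.06 × 3.1944 × 11.143 = 2.3391 × 10^6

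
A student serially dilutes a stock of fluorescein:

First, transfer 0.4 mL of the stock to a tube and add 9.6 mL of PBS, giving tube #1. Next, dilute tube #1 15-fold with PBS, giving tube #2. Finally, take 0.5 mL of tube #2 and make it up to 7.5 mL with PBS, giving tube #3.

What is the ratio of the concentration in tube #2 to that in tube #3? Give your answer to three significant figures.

Step 1: 0.4 mL + 9.6 mL = 10 mL total → factor 10/0.4 = 25
Step 2: 15-fold → factor 15
Step 3: 0.5 mL brought to 7.5 mL → factor 7.5/0.5 = 15
Dilution factor to tube #2 = 375; to tube #3 = 5625
[tube #2]/[tube #3] = (factor to tube #3)/(factor to tube #2) = 5625/375 = 15.0

15.0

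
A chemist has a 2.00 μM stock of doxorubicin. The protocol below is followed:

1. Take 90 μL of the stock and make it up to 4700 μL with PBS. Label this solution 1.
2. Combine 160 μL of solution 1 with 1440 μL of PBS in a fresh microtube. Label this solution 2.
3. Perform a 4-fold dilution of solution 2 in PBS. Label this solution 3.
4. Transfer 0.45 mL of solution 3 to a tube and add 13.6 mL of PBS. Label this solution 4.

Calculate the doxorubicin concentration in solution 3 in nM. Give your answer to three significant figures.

0.957 nM

Step 1: 90 μL brought to 4700 μL → factor 4700/90 = 52.222
Step 2: 160 μL + 1440 μL = 1600 μL total → factor 1600/160 = 10
Step 3: 4-fold → factor 4
Dilution factor through solution 3 = 52.222 × 10 × 4 = 2088.9
[solution 3] = 2.00 μM / 2088.9 = 0.0009574 μM = 0.957 nM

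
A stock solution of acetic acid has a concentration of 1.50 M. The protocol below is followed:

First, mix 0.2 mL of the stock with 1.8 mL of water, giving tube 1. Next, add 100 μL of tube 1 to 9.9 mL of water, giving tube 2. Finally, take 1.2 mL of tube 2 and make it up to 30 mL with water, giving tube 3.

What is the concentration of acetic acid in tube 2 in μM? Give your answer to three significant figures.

1.50 × 10^3 μM

Step 1: 0.2 mL + 1.8 mL = 2 mL total → factor 2/0.2 = 10
Step 2: 100 μL + 9.9 mL = 10000 μL total → factor 10000/100 = 100
Dilution factor through tube 2 = 10 × 100 = 1000
[tube 2] = 1.50 M / 1000 = 0.001500 M = 1.50 × 10^3 μM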